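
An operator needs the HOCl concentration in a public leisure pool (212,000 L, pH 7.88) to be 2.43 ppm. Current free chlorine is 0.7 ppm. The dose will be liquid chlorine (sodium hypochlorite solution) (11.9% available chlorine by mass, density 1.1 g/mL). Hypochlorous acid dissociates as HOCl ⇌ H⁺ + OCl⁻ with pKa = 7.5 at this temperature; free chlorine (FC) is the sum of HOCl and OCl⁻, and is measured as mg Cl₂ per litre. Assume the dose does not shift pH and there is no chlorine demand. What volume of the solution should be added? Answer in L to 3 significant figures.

[OCl⁻]/[HOCl] = 10^(pH − pKa) = 10^(7.88 − 7.5) = 2.399; fraction as HOCl = 1/(1 + 2.399) = 0.2942.
Free chlorine required for 2.43 ppm HOCl: 2.43 / 0.2942 = 8.259 ppm.
FC to add: 8.259 − 0.7 = 7.559 mg/L as Cl₂.
Cl₂ equivalent: 7.559 mg/L × 212,000 L = 1603 g.
Product at 11.9% available Cl: 1603 / 0.119 = 13,470 g.
Volume: 13,470 g ÷ 1.1 g/mL = 12,240 mL.

12.2 L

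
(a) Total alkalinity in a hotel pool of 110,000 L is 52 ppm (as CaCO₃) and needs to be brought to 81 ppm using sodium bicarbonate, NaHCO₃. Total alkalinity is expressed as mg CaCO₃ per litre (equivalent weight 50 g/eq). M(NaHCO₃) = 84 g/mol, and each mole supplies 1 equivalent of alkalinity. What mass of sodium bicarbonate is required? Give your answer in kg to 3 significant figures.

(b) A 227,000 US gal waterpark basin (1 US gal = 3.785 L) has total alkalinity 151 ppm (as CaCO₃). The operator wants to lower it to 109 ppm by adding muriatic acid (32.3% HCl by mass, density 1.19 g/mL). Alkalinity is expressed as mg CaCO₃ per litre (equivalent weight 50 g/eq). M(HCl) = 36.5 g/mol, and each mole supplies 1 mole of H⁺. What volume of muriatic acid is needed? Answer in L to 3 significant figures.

(a) 5.36 kg; (b) 68.5 L

(a) Alkalinity to add: (81 − 52) = 29 mg/L as CaCO₃ × 110,000 L = 3190 g as CaCO₃.
(a) Equivalents: 3190 g ÷ 50 g/eq = 63.8 eq.
(a) NaHCO₃ supplies 1 eq per mole → 63.8 mol.
(a) Mass: 63.8 mol × 84 g/mol = 5359 g.

(b) Volume: 227,000 US gal × 3.785 L/gal = 859,195 L.
(b) Alkalinity to neutralize: (151 − 109) = 42 mg/L as CaCO₃ × 859,195 L = 36,090 g as CaCO₃.
(b) Equivalents of H⁺ required: 36,090 ÷ 50 g/eq = 721.7 eq = 721.7 mol HCl.
(b) Mass of HCl: 721.7 × 36.5 = 26,340 g.
(b) Mass of 32.3% solution: 26,340 / 0.323 = 81,560 g.
(b) Volume: 81,560 g ÷ 1.19 g/mL = 68,540 mL.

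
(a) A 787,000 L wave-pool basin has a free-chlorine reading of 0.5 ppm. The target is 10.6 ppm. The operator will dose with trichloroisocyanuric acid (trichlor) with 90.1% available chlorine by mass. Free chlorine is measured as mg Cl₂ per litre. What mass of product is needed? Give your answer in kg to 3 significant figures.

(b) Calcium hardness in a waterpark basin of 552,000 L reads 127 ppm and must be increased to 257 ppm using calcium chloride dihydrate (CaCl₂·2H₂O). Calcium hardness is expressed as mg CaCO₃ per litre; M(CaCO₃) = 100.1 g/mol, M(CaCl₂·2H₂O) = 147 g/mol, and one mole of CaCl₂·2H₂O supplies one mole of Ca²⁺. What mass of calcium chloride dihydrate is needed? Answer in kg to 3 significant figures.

(a) 8.82 kg; (b) 105 kg

(a) Chlorine deficit: 10.6 − 0.5 = 10.1 ppm = 10.1 mg/L as Cl₂.
(a) Cl₂ equivalent needed: 10.1 mg/L × 787,000 L = 7,949,000 mg = 7949 g.
(a) Product at 90.1% available chlorine: 7949 / 0.901 = 8822 g.

(b) Hardness to add: (257 − 127) = 130 mg/L as CaCO₃ × 552,000 L = 71,760 g as CaCO₃.
(b) Moles of Ca²⁺ (1 mol Ca²⁺ ≡ 1 mol CaCO₃): 71,760 / 100.1 g/mol = 716.9 mol.
(b) Mass of CaCl₂·2H₂O: 716.9 × 147 = 105,400 g.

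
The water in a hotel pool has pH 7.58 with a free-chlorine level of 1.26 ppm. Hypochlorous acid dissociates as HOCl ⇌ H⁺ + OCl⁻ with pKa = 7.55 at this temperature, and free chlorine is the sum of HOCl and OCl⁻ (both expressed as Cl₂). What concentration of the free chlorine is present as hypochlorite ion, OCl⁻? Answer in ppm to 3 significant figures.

0.652 ppm

[OCl⁻]/[HOCl] = 10^(pH − pKa) = 10^(7.58 − 7.55) = 10^0.03 = 1.072.
Fraction as HOCl = 1 / (1 + 1.072) = 0.4827.
OCl⁻ = (1 − 0.4827) × 1.26 ppm = 0.6518 ppm.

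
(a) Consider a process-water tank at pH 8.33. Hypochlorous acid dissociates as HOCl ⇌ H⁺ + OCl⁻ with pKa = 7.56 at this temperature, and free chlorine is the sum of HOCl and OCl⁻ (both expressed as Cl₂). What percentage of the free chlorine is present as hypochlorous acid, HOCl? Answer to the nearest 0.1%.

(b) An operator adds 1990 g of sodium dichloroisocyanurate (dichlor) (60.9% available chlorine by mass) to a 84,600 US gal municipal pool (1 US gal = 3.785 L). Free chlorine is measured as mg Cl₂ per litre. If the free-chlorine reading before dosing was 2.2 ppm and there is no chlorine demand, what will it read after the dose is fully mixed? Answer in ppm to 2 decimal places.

(a) 14.5%; (b) 5.98 ppm

(a) [OCl⁻]/[HOCl] = 10^(pH − pKa) = 10^(8.33 − 7.56) = 10^0.77 = 5.888.
(a) Fraction as HOCl = 1 / (1 + 5.888) = 0.1452.

(b) Volume: 84,600 US gal × 3.785 L/gal = 320,211 L.
(b) Available chlorine delivered: 1990 g × 0.609 = 1212 g as Cl₂.
(b) Concentration rise: 1212 g / 320,211 L = 3.785 mg/L = 3.78 ppm.
(b) Final FC: 2.2 + 3.78 = 5.98 ppm.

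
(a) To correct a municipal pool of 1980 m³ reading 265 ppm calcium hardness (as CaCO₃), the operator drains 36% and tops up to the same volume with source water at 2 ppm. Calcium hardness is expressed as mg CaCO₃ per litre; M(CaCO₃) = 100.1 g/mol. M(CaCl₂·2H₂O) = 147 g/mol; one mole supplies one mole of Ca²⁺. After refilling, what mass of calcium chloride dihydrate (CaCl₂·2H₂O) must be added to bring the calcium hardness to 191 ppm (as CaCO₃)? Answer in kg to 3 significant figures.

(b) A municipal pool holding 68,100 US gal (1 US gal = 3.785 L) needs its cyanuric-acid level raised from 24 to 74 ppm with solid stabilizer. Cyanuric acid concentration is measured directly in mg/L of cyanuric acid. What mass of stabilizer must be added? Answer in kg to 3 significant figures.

(a) 60.1 kg; (b) 12.9 kg

(a) Volume: 1980 m³ = 1,980,000 L.
(a) After draining 36% and refilling: 265 × 0.64 + 2 × 0.36 = 170.32 ppm.
(a) Deficit to target: 191 − 170.32 = 20.68 mg/L.
(a) As CaCO₃: 20.68 mg/L × 1,980,000 L = 40,950 g; ÷ 100.1 = 409.1 mol Ca²⁺.
(a) Mass: 409.1 × 147 = 60,130 g.

(b) Volume: 68,100 US gal × 3.785 L/gal = 257,758 L.
(b) CYA to add: (74 − 24) = 50 mg/L × 257,758 L = 12,890 g cyanuric acid.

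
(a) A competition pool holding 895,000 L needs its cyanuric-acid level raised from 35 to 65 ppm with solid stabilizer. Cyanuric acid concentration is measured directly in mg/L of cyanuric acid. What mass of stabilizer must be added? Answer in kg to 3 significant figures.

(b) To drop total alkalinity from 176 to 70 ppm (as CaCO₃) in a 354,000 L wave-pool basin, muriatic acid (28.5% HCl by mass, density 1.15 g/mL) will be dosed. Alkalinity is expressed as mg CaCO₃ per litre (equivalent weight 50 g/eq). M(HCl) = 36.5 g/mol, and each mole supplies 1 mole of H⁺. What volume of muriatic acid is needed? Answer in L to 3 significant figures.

(a) CYA to add: (65 − 35) = 30 mg/L × 895,000 L = 26,850 g cyanuric acid.

(b) Alkalinity to neutralize: (176 − 70) = 106 mg/L as CaCO₃ × 354,000 L = 37,520 g as CaCO₃.
(b) Equivalents of H⁺ required: 37,520 ÷ 50 g/eq = 750.5 eq = 750.5 mol HCl.
(b) Mass of HCl: 750.5 × 36.5 = 27,390 g.
(b) Mass of 28.5% solution: 27,390 / 0.285 = 96,110 g.
(b) Volume: 96,110 g ÷ 1.15 g/mL = 83,580 mL.

(a) 26.9 kg; (b) 83.6 L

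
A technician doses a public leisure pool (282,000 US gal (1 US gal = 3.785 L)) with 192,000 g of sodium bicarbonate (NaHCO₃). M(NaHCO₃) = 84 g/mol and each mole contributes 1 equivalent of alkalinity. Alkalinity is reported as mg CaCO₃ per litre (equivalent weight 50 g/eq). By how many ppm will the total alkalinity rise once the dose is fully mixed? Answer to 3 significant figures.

107 ppm

Volume: 282,000 US gal × 3.785 L/gal = 1,067,370 L.
Moles of NaHCO₃: 192,000 g ÷ 84 g/mol = 2286 mol → 2286 eq of alkalinity.
As CaCO₃: 2286 eq × 50 g/eq = 114,300 g.
Rise: 114,300 g / 1,067,370 L × 1000 = 107.1 mg/L.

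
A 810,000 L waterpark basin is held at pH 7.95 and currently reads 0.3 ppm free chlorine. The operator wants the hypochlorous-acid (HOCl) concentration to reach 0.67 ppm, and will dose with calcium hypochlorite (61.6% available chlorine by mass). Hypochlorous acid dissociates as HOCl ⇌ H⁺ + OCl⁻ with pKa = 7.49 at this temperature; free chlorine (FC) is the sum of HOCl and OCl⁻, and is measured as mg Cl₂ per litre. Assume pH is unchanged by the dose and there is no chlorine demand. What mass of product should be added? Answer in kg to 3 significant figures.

[OCl⁻]/[HOCl] = 10^(pH − pKa) = 10^(7.95 − 7.49) = 2.884; fraction as HOCl = 1/(1 + 2.884) = 0.2575.
Free chlorine required for 0.67 ppm HOCl: 0.67 / 0.2575 = 2.602 ppm.
FC to add: 2.602 − 0.3 = 2.302 mg/L as Cl₂.
Cl₂ equivalent: 2.302 mg/L × 810,000 L = 1865 g.
Product at 61.6% available Cl: 1865 / 0.616 = 3027 g.

3.03 kg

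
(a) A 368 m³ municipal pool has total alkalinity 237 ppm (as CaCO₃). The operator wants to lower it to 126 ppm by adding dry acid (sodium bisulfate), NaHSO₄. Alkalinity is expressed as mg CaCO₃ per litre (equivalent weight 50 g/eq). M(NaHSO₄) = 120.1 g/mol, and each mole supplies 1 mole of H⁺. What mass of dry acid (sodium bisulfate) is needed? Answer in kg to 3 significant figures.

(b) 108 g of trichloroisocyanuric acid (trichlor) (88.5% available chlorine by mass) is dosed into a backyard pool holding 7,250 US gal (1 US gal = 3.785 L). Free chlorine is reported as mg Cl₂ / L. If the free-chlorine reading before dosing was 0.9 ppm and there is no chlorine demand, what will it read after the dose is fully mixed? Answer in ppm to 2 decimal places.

(a) 98.1 kg; (b) 4.38 ppm

(a) Volume: 368 m³ = 368,000 L.
(a) Alkalinity to neutralize: (237 − 126) = 111 mg/L as CaCO₃ × 368,000 L = 40,850 g as CaCO₃.
(a) Equivalents of H⁺ required: 40,850 ÷ 50 g/eq = 817 eq = 817 mol NaHSO₄.
(a) Mass of NaHSO₄: 817 × 120.1 = 98,120 g.

(b) Volume: 7,250 US gal × 3.785 L/gal = 27,441 L.
(b) Available chlorine delivered: 108 g × 0.885 = 95.58 g as Cl₂.
(b) Concentration rise: 95.58 g / 27,441 L = 3.483 mg/L = 3.48 ppm.
(b) Final FC: 0.9 + 3.48 = 4.38 ppm.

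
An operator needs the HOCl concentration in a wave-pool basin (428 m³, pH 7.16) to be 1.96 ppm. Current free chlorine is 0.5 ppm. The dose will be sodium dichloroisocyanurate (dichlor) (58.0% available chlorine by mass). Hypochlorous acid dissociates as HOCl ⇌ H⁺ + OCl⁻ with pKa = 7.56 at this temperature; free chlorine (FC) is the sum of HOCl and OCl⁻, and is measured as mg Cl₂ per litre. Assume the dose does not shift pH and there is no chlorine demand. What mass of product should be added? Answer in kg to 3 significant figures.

Volume: 428 m³ = 428,000 L.
[OCl⁻]/[HOCl] = 10^(pH − pKa) = 10^(7.16 − 7.56) = 0.3981; fraction as HOCl = 1/(1 + 0.3981) = 0.7153.
Free chlorine required for 1.96 ppm HOCl: 1.96 / 0.7153 = 2.74 ppm.
FC to add: 2.74 − 0.5 = 2.24 mg/L as Cl₂.
Cl₂ equivalent: 2.24 mg/L × 428,000 L = 958.8 g.
Product at 58.0% available Cl: 958.8 / 0.58 = 1653 g.

1.65 kg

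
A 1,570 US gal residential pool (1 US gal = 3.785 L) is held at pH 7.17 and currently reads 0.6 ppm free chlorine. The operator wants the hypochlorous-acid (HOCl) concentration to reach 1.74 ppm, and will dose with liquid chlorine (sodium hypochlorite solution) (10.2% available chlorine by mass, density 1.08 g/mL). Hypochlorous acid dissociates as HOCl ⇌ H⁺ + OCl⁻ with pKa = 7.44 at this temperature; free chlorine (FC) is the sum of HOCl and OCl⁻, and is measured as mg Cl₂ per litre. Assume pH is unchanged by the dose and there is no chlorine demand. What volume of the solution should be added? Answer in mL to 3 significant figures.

Volume: 1,570 US gal × 3.785 L/gal = 5,942 L.
[OCl⁻]/[HOCl] = 10^(pH − pKa) = 10^(7.17 − 7.44) = 0.537; fraction as HOCl = 1/(1 + 0.537) = 0.6506.
Free chlorine required for 1.74 ppm HOCl: 1.74 / 0.6506 = 2.674 ppm.
FC to add: 2.674 − 0.6 = 2.074 mg/L as Cl₂.
Cl₂ equivalent: 2.074 mg/L × 5,942 L = 12.33 g.
Product at 10.2% available Cl: 12.33 / 0.102 = 120.9 g.
Volume: 120.9 g ÷ 1.08 g/mL = 111.9 mL.

112 mL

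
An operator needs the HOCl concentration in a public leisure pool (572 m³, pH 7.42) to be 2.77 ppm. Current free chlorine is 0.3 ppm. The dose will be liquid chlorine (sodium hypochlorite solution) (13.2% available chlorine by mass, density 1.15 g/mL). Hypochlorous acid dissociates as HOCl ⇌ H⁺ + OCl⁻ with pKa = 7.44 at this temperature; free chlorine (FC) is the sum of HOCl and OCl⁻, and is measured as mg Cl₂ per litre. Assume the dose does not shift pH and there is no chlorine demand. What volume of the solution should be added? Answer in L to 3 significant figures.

Volume: 572 m³ = 572,000 L.
[OCl⁻]/[HOCl] = 10^(pH − pKa) = 10^(7.42 − 7.44) = 0.955; fraction as HOCl = 1/(1 + 0.955) = 0.5115.
Free chlorine required for 2.77 ppm HOCl: 2.77 / 0.5115 = 5.415 ppm.
FC to add: 5.415 − 0.3 = 5.115 mg/L as Cl₂.
Cl₂ equivalent: 5.115 mg/L × 572,000 L = 2926 g.
Product at 13.2% available Cl: 2926 / 0.132 = 22,170 g.
Volume: 22,170 g ÷ 1.15 g/mL = 19,280 mL.

19.3 L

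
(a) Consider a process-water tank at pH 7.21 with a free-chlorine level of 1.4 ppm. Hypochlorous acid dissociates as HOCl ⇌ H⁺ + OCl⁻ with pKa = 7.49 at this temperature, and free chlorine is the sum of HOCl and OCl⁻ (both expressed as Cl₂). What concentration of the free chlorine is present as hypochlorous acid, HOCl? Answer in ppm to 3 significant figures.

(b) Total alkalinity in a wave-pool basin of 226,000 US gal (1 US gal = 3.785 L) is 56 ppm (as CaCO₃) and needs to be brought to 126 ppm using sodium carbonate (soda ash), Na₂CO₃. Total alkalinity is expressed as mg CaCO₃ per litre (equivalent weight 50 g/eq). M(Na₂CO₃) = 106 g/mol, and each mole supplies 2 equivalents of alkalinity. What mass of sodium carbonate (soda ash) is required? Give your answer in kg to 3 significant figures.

(a) 0.918 ppm; (b) 63.5 kg

(a) [OCl⁻]/[HOCl] = 10^(pH − pKa) = 10^(7.21 − 7.49) = 10^-0.28 = 0.5248.
(a) Fraction as HOCl = 1 / (1 + 0.5248) = 0.6558.
(a) HOCl = 0.6558 × 1.4 ppm = 0.9181 ppm.

(b) Volume: 226,000 US gal × 3.785 L/gal = 855,410 L.
(b) Alkalinity to add: (126 − 56) = 70 mg/L as CaCO₃ × 855,410 L = 59,880 g as CaCO₃.
(b) Equivalents: 59,880 g ÷ 50 g/eq = 1198 eq.
(b) Each mole of Na₂CO₃ supplies 2 eq, so 1198 / 2 = 598.8 mol.
(b) Mass: 598.8 mol × 106 g/mol = 63,470 g.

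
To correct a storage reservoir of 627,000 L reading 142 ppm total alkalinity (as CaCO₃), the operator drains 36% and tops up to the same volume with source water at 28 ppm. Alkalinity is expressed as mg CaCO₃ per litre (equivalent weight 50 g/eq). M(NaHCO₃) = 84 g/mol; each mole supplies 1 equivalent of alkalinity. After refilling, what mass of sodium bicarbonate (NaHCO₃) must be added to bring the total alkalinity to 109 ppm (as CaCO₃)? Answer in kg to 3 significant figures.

After draining 36% and refilling: 142 × 0.64 + 28 × 0.36 = 100.96 ppm.
Deficit to target: 109 − 100.96 = 8.04 mg/L.
As CaCO₃: 8.04 mg/L × 627,000 L = 5041 g; ÷ 50 g/eq ÷ 1 = 100.8 mol NaHCO₃.
Mass: 100.8 × 84 = 8469 g.

8.47 kg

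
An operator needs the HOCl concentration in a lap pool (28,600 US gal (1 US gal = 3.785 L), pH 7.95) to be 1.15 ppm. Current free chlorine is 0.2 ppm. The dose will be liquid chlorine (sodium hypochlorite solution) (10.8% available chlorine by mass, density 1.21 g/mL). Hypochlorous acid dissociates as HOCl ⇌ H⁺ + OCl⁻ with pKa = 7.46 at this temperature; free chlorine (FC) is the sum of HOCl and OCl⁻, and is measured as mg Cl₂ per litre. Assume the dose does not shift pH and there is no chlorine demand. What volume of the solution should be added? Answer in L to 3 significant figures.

Volume: 28,600 US gal × 3.785 L/gal = 108,251 L.
[OCl⁻]/[HOCl] = 10^(pH − pKa) = 10^(7.95 − 7.46) = 3.09; fraction as HOCl = 1/(1 + 3.09) = 0.2445.
Free chlorine required for 1.15 ppm HOCl: 1.15 / 0.2445 = 4.704 ppm.
FC to add: 4.704 − 0.2 = 4.504 mg/L as Cl₂.
Cl₂ equivalent: 4.504 mg/L × 108,251 L = 487.5 g.
Product at 10.8% available Cl: 487.5 / 0.108 = 4514 g.
Volume: 4514 g ÷ 1.21 g/mL = 3731 mL.

3.73 L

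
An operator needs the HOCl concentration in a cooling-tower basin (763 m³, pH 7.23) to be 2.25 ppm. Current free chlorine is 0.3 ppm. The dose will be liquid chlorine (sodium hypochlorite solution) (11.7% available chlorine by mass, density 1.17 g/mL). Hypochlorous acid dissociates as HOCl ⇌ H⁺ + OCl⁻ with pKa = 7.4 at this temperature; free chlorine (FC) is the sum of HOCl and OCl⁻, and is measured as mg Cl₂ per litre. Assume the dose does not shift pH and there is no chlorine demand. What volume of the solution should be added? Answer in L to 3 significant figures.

Volume: 763 m³ = 763,000 L.
[OCl⁻]/[HOCl] = 10^(pH − pKa) = 10^(7.23 − 7.4) = 0.6761; fraction as HOCl = 1/(1 + 0.6761) = 0.5966.
Free chlorine required for 2.25 ppm HOCl: 2.25 / 0.5966 = 3.771 ppm.
FC to add: 3.771 − 0.3 = 3.471 mg/L as Cl₂.
Cl₂ equivalent: 3.471 mg/L × 763,000 L = 2649 g.
Product at 11.7% available Cl: 2649 / 0.117 = 22,640 g.
Volume: 22,640 g ÷ 1.17 g/mL = 19,350 mL.

19.3 L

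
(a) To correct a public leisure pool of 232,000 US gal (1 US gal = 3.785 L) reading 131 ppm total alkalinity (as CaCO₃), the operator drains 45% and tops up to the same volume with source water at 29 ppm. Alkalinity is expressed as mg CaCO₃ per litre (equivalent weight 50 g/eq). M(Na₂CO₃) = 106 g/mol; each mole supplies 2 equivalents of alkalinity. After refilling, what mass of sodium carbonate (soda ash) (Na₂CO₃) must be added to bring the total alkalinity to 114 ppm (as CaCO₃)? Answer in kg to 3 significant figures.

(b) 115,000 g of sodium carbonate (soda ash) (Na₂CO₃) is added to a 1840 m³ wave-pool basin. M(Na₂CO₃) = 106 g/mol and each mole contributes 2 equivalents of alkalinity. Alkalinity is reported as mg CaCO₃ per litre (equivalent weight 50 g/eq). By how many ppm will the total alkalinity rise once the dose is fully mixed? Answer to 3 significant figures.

(a) Volume: 232,000 US gal × 3.785 L/gal = 878,120 L.
(a) After draining 45% and refilling: 131 × 0.55 + 29 × 0.45 = 85.1 ppm.
(a) Deficit to target: 114 − 85.1 = 28.9 mg/L.
(a) As CaCO₃: 28.9 mg/L × 878,120 L = 25,380 g; ÷ 50 g/eq ÷ 2 = 253.8 mol Na₂CO₃.
(a) Mass: 253.8 × 106 = 26,900 g.

(b) Volume: 1840 m³ = 1,840,000 L.
(b) Moles of Na₂CO₃: 115,000 g ÷ 106 g/mol = 1085 mol → 2170 eq of alkalinity.
(b) As CaCO₃: 2170 eq × 50 g/eq = 108,500 g.
(b) Rise: 108,500 g / 1,840,000 L × 1000 = 58.96 mg/L.

(a) 26.9 kg; (b) 59.0 ppm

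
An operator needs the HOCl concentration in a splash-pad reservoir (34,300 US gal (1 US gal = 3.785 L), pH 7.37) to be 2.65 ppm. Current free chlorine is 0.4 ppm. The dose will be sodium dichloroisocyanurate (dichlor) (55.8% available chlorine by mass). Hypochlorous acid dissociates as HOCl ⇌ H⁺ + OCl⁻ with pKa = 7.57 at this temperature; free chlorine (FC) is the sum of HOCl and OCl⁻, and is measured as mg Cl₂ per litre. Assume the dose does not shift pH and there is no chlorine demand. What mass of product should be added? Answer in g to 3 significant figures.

913 g

Volume: 34,300 US gal × 3.785 L/gal = 129,826 L.
[OCl⁻]/[HOCl] = 10^(pH − pKa) = 10^(7.37 − 7.57) = 0.631; fraction as HOCl = 1/(1 + 0.631) = 0.6131.
Free chlorine required for 2.65 ppm HOCl: 2.65 / 0.6131 = 4.322 ppm.
FC to add: 4.322 − 0.4 = 3.922 mg/L as Cl₂.
Cl₂ equivalent: 3.922 mg/L × 129,826 L = 509.2 g.
Product at 55.8% available Cl: 509.2 / 0.558 = 912.5 g.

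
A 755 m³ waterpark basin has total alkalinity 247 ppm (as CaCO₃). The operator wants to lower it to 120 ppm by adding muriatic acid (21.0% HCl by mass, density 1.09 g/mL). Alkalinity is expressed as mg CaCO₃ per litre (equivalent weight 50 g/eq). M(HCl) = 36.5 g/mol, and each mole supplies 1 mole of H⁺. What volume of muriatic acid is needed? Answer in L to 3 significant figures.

306 L

Volume: 755 m³ = 755,000 L.
Alkalinity to neutralize: (247 − 120) = 127 mg/L as CaCO₃ × 755,000 L = 95,880 g as CaCO₃.
Equivalents of H⁺ required: 95,880 ÷ 50 g/eq = 1918 eq = 1918 mol HCl.
Mass of HCl: 1918 × 36.5 = 70,000 g.
Mass of 21.0% solution: 70,000 / 0.21 = 333,300 g.
Volume: 333,300 g ÷ 1.09 g/mL = 305,800 mL.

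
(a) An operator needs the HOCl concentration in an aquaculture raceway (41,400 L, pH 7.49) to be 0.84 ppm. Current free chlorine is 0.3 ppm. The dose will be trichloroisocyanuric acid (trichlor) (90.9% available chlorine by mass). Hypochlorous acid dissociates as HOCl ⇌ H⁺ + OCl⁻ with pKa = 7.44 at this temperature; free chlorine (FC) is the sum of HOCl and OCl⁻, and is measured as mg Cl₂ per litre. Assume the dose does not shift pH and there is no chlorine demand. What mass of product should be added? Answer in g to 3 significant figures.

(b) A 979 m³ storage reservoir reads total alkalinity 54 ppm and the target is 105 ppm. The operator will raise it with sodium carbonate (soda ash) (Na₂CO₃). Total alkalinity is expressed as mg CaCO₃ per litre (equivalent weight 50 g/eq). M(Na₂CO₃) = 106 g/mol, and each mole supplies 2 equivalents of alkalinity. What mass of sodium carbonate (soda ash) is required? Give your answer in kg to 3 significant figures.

(a) 67.5 g; (b) 52.9 kg

(a) [OCl⁻]/[HOCl] = 10^(pH − pKa) = 10^(7.49 − 7.44) = 1.122; fraction as HOCl = 1/(1 + 1.122) = 0.4712.
(a) Free chlorine required for 0.84 ppm HOCl: 0.84 / 0.4712 = 1.782 ppm.
(a) FC to add: 1.782 − 0.3 = 1.482 mg/L as Cl₂.
(a) Cl₂ equivalent: 1.482 mg/L × 41,400 L = 61.38 g.
(a) Product at 90.9% available Cl: 61.38 / 0.909 = 67.52 g.

(b) Volume: 979 m³ = 979,000 L.
(b) Alkalinity to add: (105 − 54) = 51 mg/L as CaCO₃ × 979,000 L = 49,930 g as CaCO₃.
(b) Equivalents: 49,930 g ÷ 50 g/eq = 998.6 eq.
(b) Each mole of Na₂CO₃ supplies 2 eq, so 998.6 / 2 = 499.3 mol.
(b) Mass: 499.3 mol × 106 g/mol = 52,920 g.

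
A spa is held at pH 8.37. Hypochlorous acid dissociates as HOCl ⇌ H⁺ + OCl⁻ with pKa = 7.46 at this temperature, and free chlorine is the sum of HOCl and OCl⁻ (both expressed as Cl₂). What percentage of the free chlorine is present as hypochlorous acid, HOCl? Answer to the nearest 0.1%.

11.0%

[OCl⁻]/[HOCl] = 10^(pH − pKa) = 10^(8.37 − 7.46) = 10^0.91 = 8.128.
Fraction as HOCl = 1 / (1 + 8.128) = 0.1095.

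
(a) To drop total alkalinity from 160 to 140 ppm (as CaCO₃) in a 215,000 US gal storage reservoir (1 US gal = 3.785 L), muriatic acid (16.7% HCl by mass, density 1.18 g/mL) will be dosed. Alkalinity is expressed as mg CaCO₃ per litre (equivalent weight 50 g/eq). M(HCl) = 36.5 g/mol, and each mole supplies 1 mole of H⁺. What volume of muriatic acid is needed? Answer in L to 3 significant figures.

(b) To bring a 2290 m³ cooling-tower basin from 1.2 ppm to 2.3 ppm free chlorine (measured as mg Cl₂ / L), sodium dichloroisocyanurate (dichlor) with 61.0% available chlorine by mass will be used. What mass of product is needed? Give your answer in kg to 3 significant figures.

(a) 60.3 L; (b) 4.13 kg

(a) Volume: 215,000 US gal × 3.785 L/gal = 813,775 L.
(a) Alkalinity to neutralize: (160 − 140) = 20 mg/L as CaCO₃ × 813,775 L = 16,280 g as CaCO₃.
(a) Equivalents of H⁺ required: 16,280 ÷ 50 g/eq = 325.5 eq = 325.5 mol HCl.
(a) Mass of HCl: 325.5 × 36.5 = 11,880 g.
(a) Mass of 16.7% solution: 11,880 / 0.167 = 71,140 g.
(a) Volume: 71,140 g ÷ 1.18 g/mL = 60,290 mL.

(b) Volume: 2290 m³ = 2,290,000 L.
(b) Chlorine deficit: 2.3 − 1.2 = 1.1 ppm = 1.1 mg/L as Cl₂.
(b) Cl₂ equivalent needed: 1.1 mg/L × 2,290,000 L = 2,519,000 mg = 2519 g.
(b) Product at 61.0% available chlorine: 2519 / 0.61 = 4130 g.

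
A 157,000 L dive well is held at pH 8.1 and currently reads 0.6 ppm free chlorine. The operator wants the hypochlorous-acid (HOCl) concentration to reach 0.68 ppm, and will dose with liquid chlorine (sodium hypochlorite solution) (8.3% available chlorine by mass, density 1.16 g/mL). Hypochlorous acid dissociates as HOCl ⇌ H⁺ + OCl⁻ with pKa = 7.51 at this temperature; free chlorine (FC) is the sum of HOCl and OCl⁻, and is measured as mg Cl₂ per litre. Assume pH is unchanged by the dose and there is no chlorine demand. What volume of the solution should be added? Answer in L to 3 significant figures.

[OCl⁻]/[HOCl] = 10^(pH − pKa) = 10^(8.1 − 7.51) = 3.89; fraction as HOCl = 1/(1 + 3.89) = 0.2045.
Free chlorine required for 0.68 ppm HOCl: 0.68 / 0.2045 = 3.326 ppm.
FC to add: 3.326 − 0.6 = 2.726 mg/L as Cl₂.
Cl₂ equivalent: 2.726 mg/L × 157,000 L = 427.9 g.
Product at 8.3% available Cl: 427.9 / 0.083 = 5155 g.
Volume: 5155 g ÷ 1.16 g/mL = 4444 mL.

4.44 L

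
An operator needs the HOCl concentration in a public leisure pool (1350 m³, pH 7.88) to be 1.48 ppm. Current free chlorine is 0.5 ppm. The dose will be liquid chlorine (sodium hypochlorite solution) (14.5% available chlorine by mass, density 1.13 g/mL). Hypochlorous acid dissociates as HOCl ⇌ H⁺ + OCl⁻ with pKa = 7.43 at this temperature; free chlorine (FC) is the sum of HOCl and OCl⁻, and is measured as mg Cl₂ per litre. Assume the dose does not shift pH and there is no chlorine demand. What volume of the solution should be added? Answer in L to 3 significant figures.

42.4 L

Volume: 1350 m³ = 1,350,000 L.
[OCl⁻]/[HOCl] = 10^(pH − pKa) = 10^(7.88 − 7.43) = 2.818; fraction as HOCl = 1/(1 + 2.818) = 0.2619.
Free chlorine required for 1.48 ppm HOCl: 1.48 / 0.2619 = 5.651 ppm.
FC to add: 5.651 − 0.5 = 5.151 mg/L as Cl₂.
Cl₂ equivalent: 5.151 mg/L × 1,350,000 L = 6954 g.
Product at 14.5% available Cl: 6954 / 0.145 = 47,960 g.
Volume: 47,960 g ÷ 1.13 g/mL = 42,440 mL.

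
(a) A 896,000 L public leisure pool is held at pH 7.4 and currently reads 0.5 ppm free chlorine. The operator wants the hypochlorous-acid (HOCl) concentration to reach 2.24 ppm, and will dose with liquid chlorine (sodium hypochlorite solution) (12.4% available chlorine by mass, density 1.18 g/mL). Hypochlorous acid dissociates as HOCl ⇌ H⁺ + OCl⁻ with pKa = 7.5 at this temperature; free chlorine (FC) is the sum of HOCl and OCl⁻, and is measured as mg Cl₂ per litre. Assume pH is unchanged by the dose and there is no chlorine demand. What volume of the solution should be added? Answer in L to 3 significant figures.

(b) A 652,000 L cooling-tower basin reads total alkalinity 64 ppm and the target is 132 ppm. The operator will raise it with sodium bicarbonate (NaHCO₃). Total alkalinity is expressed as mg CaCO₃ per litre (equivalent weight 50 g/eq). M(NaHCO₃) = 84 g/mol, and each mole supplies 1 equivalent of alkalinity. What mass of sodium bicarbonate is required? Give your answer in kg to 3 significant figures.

(a) [OCl⁻]/[HOCl] = 10^(pH − pKa) = 10^(7.4 − 7.5) = 0.7943; fraction as HOCl = 1/(1 + 0.7943) = 0.5573.
(a) Free chlorine required for 2.24 ppm HOCl: 2.24 / 0.5573 = 4.019 ppm.
(a) FC to add: 4.019 − 0.5 = 3.519 mg/L as Cl₂.
(a) Cl₂ equivalent: 3.519 mg/L × 896,000 L = 3153 g.
(a) Product at 12.4% available Cl: 3153 / 0.124 = 25,430 g.
(a) Volume: 25,430 g ÷ 1.18 g/mL = 21,550 mL.

(b) Alkalinity to add: (132 − 64) = 68 mg/L as CaCO₃ × 652,000 L = 44,340 g as CaCO₃.
(b) Equivalents: 44,340 g ÷ 50 g/eq = 886.7 eq.
(b) NaHCO₃ supplies 1 eq per mole → 886.7 mol.
(b) Mass: 886.7 mol × 84 g/mol = 74,480 g.

(a) 21.6 L; (b) 74.5 kg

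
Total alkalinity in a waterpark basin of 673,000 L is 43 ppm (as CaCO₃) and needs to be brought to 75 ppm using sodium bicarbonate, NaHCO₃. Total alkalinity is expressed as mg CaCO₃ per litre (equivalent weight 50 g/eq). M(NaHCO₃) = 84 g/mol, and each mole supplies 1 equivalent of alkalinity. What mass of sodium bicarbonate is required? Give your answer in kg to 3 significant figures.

Alkalinity to add: (75 − 43) = 32 mg/L as CaCO₃ × 673,000 L = 21,540 g as CaCO₃.
Equivalents: 21,540 g ÷ 50 g/eq = 430.7 eq.
NaHCO₃ supplies 1 eq per mole → 430.7 mol.
Mass: 430.7 mol × 84 g/mol = 36,180 g.

36.2 kg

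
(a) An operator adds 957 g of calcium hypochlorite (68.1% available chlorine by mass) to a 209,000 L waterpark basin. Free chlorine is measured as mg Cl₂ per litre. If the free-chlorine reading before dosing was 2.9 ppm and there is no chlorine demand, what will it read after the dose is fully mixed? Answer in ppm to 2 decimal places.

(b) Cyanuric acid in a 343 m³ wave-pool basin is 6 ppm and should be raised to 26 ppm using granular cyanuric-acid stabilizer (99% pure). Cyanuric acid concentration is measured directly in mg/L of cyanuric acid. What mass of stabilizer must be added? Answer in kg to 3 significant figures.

(a) 6.02 ppm; (b) 6.93 kg

(a) Available chlorine delivered: 957 g × 0.681 = 651.7 g as Cl₂.
(a) Concentration rise: 651.7 g / 209,000 L = 3.118 mg/L = 3.12 ppm.
(a) Final FC: 2.9 + 3.12 = 6.02 ppm.

(b) Volume: 343 m³ = 343,000 L.
(b) CYA to add: (26 − 6) = 20 mg/L × 343,000 L = 6860 g cyanuric acid.
(b) At 99% purity: 6860 / 0.99 = 6929 g product.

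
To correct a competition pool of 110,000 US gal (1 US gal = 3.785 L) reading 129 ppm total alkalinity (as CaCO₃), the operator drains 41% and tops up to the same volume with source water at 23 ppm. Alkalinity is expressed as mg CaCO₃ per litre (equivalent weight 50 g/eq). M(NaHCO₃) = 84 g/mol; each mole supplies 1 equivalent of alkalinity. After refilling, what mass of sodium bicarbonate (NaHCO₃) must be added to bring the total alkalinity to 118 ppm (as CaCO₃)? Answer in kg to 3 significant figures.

22.7 kg

Volume: 110,000 US gal × 3.785 L/gal = 416,350 L.
After draining 41% and refilling: 129 × 0.59 + 23 × 0.41 = 85.54 ppm.
Deficit to target: 118 − 85.54 = 32.46 mg/L.
As CaCO₃: 32.46 mg/L × 416,350 L = 13,510 g; ÷ 50 g/eq ÷ 1 = 270.3 mol NaHCO₃.
Mass: 270.3 × 84 = 22,700 g.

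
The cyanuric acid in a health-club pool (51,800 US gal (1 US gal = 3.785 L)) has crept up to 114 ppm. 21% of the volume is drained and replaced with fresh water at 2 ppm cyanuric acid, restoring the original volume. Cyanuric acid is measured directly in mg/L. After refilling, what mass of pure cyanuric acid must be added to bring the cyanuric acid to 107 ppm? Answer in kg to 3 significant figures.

3.24 kg

Volume: 51,800 US gal × 3.785 L/gal = 196,063 L.
After draining 21% and refilling: 114 × 0.79 + 2 × 0.21 = 90.48 ppm.
Deficit to target: 107 − 90.48 = 16.52 mg/L.
Mass: 16.52 mg/L × 196,063 L = 3239 g cyanuric acid.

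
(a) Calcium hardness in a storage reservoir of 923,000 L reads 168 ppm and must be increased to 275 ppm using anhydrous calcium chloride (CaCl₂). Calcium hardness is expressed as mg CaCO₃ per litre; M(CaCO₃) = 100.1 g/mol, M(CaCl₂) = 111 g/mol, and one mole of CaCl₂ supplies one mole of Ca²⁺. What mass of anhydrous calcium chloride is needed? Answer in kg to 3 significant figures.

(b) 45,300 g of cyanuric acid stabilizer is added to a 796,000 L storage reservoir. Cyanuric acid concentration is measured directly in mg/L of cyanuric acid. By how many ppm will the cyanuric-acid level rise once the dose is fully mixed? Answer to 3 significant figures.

(a) 110 kg; (b) 56.9 ppm

(a) Hardness to add: (275 − 168) = 107 mg/L as CaCO₃ × 923,000 L = 98,760 g as CaCO₃.
(a) Moles of Ca²⁺ (1 mol Ca²⁺ ≡ 1 mol CaCO₃): 98,760 / 100.1 g/mol = 986.6 mol.
(a) Mass of CaCl₂: 986.6 × 111 = 109,500 g.

(b) Rise: 45,300 g / 796,000 L × 1000 = 56.91 mg/L.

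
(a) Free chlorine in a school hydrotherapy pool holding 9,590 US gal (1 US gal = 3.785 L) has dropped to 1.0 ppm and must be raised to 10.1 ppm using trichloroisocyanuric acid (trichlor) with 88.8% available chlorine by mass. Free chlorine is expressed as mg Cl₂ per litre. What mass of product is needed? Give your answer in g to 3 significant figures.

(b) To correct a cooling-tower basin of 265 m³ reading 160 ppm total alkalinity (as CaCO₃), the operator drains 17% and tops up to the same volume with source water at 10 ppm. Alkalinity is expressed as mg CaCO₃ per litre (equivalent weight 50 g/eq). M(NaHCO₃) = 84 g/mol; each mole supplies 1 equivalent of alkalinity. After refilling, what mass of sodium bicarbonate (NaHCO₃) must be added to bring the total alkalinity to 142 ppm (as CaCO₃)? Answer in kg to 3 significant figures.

(a) Volume: 9,590 US gal × 3.785 L/gal = 36,298 L.
(a) Chlorine deficit: 10.1 − 1.0 = 9.1 ppm = 9.1 mg/L as Cl₂.
(a) Cl₂ equivalent needed: 9.1 mg/L × 36,298 L = 330,300 mg = 330.3 g.
(a) Product at 88.8% available chlorine: 330.3 / 0.888 = 372 g.

(b) Volume: 265 m³ = 265,000 L.
(b) After draining 17% and refilling: 160 × 0.83 + 10 × 0.17 = 134.5 ppm.
(b) Deficit to target: 142 − 134.5 = 7.5 mg/L.
(b) As CaCO₃: 7.5 mg/L × 265,000 L = 1988 g; ÷ 50 g/eq ÷ 1 = 39.75 mol NaHCO₃.
(b) Mass: 39.75 × 84 = 3339 g.

(a) 372 g; (b) 3.34 kg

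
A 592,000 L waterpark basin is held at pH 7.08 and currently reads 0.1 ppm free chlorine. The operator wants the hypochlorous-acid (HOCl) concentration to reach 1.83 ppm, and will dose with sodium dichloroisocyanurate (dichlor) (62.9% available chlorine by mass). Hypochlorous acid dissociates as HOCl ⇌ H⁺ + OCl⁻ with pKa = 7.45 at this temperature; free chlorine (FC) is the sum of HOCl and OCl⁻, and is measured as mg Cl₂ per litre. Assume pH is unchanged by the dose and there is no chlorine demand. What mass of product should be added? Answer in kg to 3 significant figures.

[OCl⁻]/[HOCl] = 10^(pH − pKa) = 10^(7.08 − 7.45) = 0.4266; fraction as HOCl = 1/(1 + 0.4266) = 0.701.
Free chlorine required for 1.83 ppm HOCl: 1.83 / 0.701 = 2.611 ppm.
FC to add: 2.611 − 0.1 = 2.511 mg/L as Cl₂.
Cl₂ equivalent: 2.511 mg/L × 592,000 L = 1486 g.
Product at 62.9% available Cl: 1486 / 0.629 = 2363 g.

2.36 kg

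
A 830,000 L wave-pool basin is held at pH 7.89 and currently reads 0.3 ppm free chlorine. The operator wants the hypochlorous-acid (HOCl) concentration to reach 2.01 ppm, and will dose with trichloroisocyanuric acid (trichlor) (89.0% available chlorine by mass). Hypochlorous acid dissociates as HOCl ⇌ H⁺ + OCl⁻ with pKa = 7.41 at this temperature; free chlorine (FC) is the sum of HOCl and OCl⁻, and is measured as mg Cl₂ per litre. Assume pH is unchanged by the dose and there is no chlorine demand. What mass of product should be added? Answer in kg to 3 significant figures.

7.26 kg

[OCl⁻]/[HOCl] = 10^(pH − pKa) = 10^(7.89 − 7.41) = 3.02; fraction as HOCl = 1/(1 + 3.02) = 0.2488.
Free chlorine required for 2.01 ppm HOCl: 2.01 / 0.2488 = 8.08 ppm.
FC to add: 8.08 − 0.3 = 7.78 mg/L as Cl₂.
Cl₂ equivalent: 7.78 mg/L × 830,000 L = 6457 g.
Product at 89.0% available Cl: 6457 / 0.89 = 7256 g.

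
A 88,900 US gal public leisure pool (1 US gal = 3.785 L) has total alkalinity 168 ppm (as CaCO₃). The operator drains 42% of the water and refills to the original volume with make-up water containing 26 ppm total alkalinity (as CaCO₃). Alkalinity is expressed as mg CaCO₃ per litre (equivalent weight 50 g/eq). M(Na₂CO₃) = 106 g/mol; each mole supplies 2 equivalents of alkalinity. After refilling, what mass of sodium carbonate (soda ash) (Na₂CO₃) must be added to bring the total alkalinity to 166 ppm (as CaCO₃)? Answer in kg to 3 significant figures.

20.6 kg

Volume: 88,900 US gal × 3.785 L/gal = 336,486 L.
After draining 42% and refilling: 168 × 0.58 + 26 × 0.42 = 108.36 ppm.
Deficit to target: 166 − 108.36 = 57.64 mg/L.
As CaCO₃: 57.64 mg/L × 336,486 L = 19,400 g; ÷ 50 g/eq ÷ 2 = 194 mol Na₂CO₃.
Mass: 194 × 106 = 20,560 g.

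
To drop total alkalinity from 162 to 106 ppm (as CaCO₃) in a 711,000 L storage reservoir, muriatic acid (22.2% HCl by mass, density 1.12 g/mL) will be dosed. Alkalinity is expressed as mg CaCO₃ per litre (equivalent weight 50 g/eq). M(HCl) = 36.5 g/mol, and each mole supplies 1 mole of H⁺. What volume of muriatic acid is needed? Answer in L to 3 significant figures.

117 L

Alkalinity to neutralize: (162 − 106) = 56 mg/L as CaCO₃ × 711,000 L = 39,820 g as CaCO₃.
Equivalents of H⁺ required: 39,820 ÷ 50 g/eq = 796.3 eq = 796.3 mol HCl.
Mass of HCl: 796.3 × 36.5 = 29,070 g.
Mass of 22.2% solution: 29,070 / 0.222 = 130,900 g.
Volume: 130,900 g ÷ 1.12 g/mL = 116,900 mL.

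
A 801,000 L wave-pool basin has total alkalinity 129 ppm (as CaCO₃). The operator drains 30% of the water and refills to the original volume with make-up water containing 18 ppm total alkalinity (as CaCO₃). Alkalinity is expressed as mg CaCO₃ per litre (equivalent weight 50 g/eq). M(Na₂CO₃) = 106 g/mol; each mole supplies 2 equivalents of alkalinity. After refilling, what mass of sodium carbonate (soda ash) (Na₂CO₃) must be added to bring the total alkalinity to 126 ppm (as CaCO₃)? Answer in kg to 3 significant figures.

25.7 kg

After draining 30% and refilling: 129 × 0.70 + 18 × 0.30 = 95.7 ppm.
Deficit to target: 126 − 95.7 = 30.3 mg/L.
As CaCO₃: 30.3 mg/L × 801,000 L = 24,270 g; ÷ 50 g/eq ÷ 2 = 242.7 mol Na₂CO₃.
Mass: 242.7 × 106 = 25,730 g.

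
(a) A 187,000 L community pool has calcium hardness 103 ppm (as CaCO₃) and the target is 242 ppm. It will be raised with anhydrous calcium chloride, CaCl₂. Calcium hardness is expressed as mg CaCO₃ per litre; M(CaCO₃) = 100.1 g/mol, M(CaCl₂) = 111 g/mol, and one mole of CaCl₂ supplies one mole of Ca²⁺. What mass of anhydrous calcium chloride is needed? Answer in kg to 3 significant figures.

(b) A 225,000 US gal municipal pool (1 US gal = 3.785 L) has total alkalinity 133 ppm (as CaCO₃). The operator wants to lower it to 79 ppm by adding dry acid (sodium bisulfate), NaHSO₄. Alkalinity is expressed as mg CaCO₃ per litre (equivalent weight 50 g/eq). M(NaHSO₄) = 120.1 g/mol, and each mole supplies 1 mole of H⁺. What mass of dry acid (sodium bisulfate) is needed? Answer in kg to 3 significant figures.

(a) Hardness to add: (242 − 103) = 139 mg/L as CaCO₃ × 187,000 L = 25,990 g as CaCO₃.
(a) Moles of Ca²⁺ (1 mol Ca²⁺ ≡ 1 mol CaCO₃): 25,990 / 100.1 g/mol = 259.7 mol.
(a) Mass of CaCl₂: 259.7 × 111 = 28,820 g.

(b) Volume: 225,000 US gal × 3.785 L/gal = 851,625 L.
(b) Alkalinity to neutralize: (133 − 79) = 54 mg/L as CaCO₃ × 851,625 L = 45,990 g as CaCO₃.
(b) Equivalents of H⁺ required: 45,990 ÷ 50 g/eq = 919.8 eq = 919.8 mol NaHSO₄.
(b) Mass of NaHSO₄: 919.8 × 120.1 = 110,500 g.

(a) 28.8 kg; (b) 110 kg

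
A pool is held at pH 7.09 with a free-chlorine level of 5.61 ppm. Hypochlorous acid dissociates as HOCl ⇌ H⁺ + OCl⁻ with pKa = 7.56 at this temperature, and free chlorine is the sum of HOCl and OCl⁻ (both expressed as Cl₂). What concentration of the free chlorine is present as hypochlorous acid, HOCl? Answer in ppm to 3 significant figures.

[OCl⁻]/[HOCl] = 10^(pH − pKa) = 10^(7.09 − 7.56) = 10^-0.47 = 0.3388.
Fraction as HOCl = 1 / (1 + 0.3388) = 0.7469.
HOCl = 0.7469 × 5.61 ppm = 4.19 ppm.

4.19 ppm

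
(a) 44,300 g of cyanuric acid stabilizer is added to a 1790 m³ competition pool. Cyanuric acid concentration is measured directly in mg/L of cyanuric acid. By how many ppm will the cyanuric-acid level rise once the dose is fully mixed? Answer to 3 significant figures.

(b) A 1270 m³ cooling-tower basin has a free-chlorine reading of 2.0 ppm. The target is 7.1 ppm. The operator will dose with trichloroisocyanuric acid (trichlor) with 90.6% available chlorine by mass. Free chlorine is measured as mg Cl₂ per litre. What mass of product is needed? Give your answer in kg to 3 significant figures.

(a) Volume: 1790 m³ = 1,790,000 L.
(a) Rise: 44,300 g / 1,790,000 L × 1000 = 24.75 mg/L.

(b) Volume: 1270 m³ = 1,270,000 L.
(b) Chlorine deficit: 7.1 − 2.0 = 5.1 ppm = 5.1 mg/L as Cl₂.
(b) Cl₂ equivalent needed: 5.1 mg/L × 1,270,000 L = 6,477,000 mg = 6477 g.
(b) Product at 90.6% available chlorine: 6477 / 0.906 = 7149 g.

(a) 24.7 ppm; (b) 7.15 kg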